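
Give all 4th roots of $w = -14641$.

|w| = 14641, arg(w) = 180°
Root modulus = 14641^(1/4) = 11
Root arguments: θ_k = (180° + 360°k)/4 for k = 0, 1, ..., 3
Roots: 11*sqrt(2)/2 + (11*sqrt(2)/2)i, -11*sqrt(2)/2 + (11*sqrt(2)/2)i, -11*sqrt(2)/2 - (11*sqrt(2)/2)i, 11*sqrt(2)/2 - (11*sqrt(2)/2)i


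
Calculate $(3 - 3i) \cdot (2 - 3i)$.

(a1*a2 - b1*b2) + (a1*b2 + b1*a2)i
= (6 - 9) + (-9 + (-6))i
= -3 - 15i


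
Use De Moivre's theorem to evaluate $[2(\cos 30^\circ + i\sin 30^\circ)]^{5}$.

By De Moivre: z^n = r^n(cos(nθ) + i sin(nθ))
= 2^5(cos(5*30°) + i sin(5*30°))
= 32(cos 150° + i sin 150°)
= -16*sqrt(3) + 16i


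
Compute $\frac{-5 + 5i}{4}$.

Divisor is real, so divide each part by 4:
= -5/4 + (5/4)i


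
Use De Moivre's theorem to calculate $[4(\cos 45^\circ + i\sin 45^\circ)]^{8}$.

By De Moivre: z^n = r^n(cos(nθ) + i sin(nθ))
= 4^8(cos(8*45°) + i sin(8*45°))
= 65536(cos 0° + i sin 0°)
= 65536


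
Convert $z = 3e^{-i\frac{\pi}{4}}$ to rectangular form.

a = r cos θ = 3 * sqrt(2)/2 = 3*sqrt(2)/2
b = r sin θ = 3 * -sqrt(2)/2 = -3*sqrt(2)/2
z = 3*sqrt(2)/2 - (3*sqrt(2)/2)i


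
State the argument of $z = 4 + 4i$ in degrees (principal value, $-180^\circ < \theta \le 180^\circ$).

θ = arctan(b/a) = arctan(4/4) (quadrant-adjusted) = 45°


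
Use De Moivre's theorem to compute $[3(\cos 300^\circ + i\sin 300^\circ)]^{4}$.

By De Moivre: z^n = r^n(cos(nθ) + i sin(nθ))
= 3^4(cos(4*300°) + i sin(4*300°))
= 81(cos 120° + i sin 120°)
= -81/2 + (81*sqrt(3)/2)i


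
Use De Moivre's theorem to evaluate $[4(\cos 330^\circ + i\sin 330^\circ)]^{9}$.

By De Moivre: z^n = r^n(cos(nθ) + i sin(nθ))
= 4^9(cos(9*330°) + i sin(9*330°))
= 262144(cos 90° + i sin 90°)
= 262144i


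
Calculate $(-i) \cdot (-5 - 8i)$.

(a1*a2 - b1*b2) + (a1*b2 + b1*a2)i
= (0 - 8) + (0 + 5)i
= -8 + 5i


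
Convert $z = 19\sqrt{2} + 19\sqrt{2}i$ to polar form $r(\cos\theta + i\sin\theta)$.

r = |z| = sqrt(a^2 + b^2) = sqrt((19*sqrt(2))^2 + (19*sqrt(2))^2) = sqrt(722 + 722) = sqrt(1444) = 38
θ = arctan(b/a) = arctan(26.8701/26.8701) (quadrant-adjusted) = 45°
z = 38(cos 45° + i sin 45°)


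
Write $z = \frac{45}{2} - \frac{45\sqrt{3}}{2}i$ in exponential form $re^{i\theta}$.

r = |z| = sqrt((45/2)^2 + (-45*sqrt(3)/2)^2) = sqrt(2025/4 + 6075/4) = sqrt(2025) = 45
θ = arctan(b/a) = arctan(-38.9711/22.5) (quadrant-adjusted) = -60° = -π/3
z = 45e^(-i*π/3)


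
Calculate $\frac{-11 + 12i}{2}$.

Divisor is real, so divide each part by 2:
= -11/2 + 6i


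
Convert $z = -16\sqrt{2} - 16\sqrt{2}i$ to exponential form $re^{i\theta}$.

r = |z| = sqrt((-16*sqrt(2))^2 + (-16*sqrt(2))^2) = sqrt(512 + 512) = sqrt(1024) = 32
θ = arctan(b/a) = arctan(-22.6274/-22.6274) (quadrant-adjusted) = 225° = 5π/4
z = 32e^(i*5π/4)


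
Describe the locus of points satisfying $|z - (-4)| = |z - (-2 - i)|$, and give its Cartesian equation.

|z - z1| = |z - z2| means z is equidistant from z1 and z2,
i.e. the perpendicular bisector of the segment from (-4, 0) to (-2, -1) (midpoint (-3, -1/2)).
With z = x + yi, square both sides:
(x - (-4))^2 + (y - 0)^2 = (x - (-2))^2 + (y - (-1))^2
The x^2 and y^2 terms cancel: 4x + (-2)y = 5 - 16 = -11
Simplify: 4x - 2y = -11
Locus: Perpendicular bisector of the segment from (-4, 0) to (-2, -1): the line 4x - 2y = -11


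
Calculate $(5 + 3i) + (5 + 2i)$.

(5 + 5) + (3 + 2)i = 10 + 5i


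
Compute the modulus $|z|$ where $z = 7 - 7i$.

|z| = sqrt(a^2 + b^2) = sqrt(7^2 + (-7)^2) = sqrt(98) = sqrt(98)


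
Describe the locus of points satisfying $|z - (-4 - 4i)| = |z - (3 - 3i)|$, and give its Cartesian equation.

|z - z1| = |z - z2| means z is equidistant from z1 and z2,
i.e. the perpendicular bisector of the segment from (-4, -4) to (3, -3) (midpoint (-1/2, -7/2)).
With z = x + yi, square both sides:
(x - (-4))^2 + (y - (-4))^2 = (x - 3)^2 + (y - (-3))^2
The x^2 and y^2 terms cancel: 14x + 2y = 18 - 32 = -14
Simplify: 7x + y = -7
Locus: Perpendicular bisector of the segment from (-4, -4) to (3, -3): the line 7x + y = -7


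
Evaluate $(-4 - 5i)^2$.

(a + bi)^2 = a^2 - b^2 + 2abi
= (-4)^2 - (-5)^2 + 2*(-4)*(-5)i
= -9 + 40i


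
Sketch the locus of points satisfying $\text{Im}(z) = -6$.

Im(z) = y where z = x + yi; the equation y = -6 is satisfied by all points with that y-coordinate
Locus: Horizontal line y = -6


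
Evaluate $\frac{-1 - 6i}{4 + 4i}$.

Multiply numerator and denominator by conjugate (4 - 4i):
= (-1 - 6i)(4 - 4i) / (4^2 + 4^2)
= (-28 - 20i) / 32
Divide through by 4: (-7 - 5i) / 8
= -7/8 - (5/8)i


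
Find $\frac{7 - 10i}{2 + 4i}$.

Multiply numerator and denominator by conjugate (2 - 4i):
= (7 - 10i)(2 - 4i) / (2^2 + 4^2)
= (-26 - 48i) / 20
Divide through by 2: (-13 - 24i) / 10
= -13/10 - (12/5)i


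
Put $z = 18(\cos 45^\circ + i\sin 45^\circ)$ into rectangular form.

a = r cos θ = 18 * sqrt(2)/2 = 9*sqrt(2)
b = r sin θ = 18 * sqrt(2)/2 = 9*sqrt(2)
z = 9*sqrt(2) + 9*sqrt(2)i


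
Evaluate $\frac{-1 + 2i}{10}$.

Divisor is real, so divide each part by 10:
= -1/10 + (1/5)i


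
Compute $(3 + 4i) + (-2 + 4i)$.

(3 + (-2)) + (4 + 4)i = 1 + 8i


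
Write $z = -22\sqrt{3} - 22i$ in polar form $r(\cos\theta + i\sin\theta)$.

r = |z| = sqrt(a^2 + b^2) = sqrt((-22*sqrt(3))^2 + (-22)^2) = sqrt(1452 + 484) = sqrt(1936) = 44
θ = arctan(b/a) = arctan(-22/-38.1051) (quadrant-adjusted) = 210°
z = 44(cos 210° + i sin 210°)


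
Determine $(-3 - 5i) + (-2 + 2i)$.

(-3 + (-2)) + (-5 + 2)i = -5 - 3i


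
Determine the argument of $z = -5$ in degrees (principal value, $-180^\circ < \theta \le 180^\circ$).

b = 0 and a < 0, so z lies on the negative real axis: θ = 180°


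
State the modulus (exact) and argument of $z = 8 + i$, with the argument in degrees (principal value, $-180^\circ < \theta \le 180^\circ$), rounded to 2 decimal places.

|z| = sqrt(8^2 + 1^2) = sqrt(65)
arg(z) = arctan(b/a) = arctan(1/8) (quadrant-adjusted) = 7.13°


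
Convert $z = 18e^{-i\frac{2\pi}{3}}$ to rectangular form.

a = r cos θ = 18 * -1/2 = -9
b = r sin θ = 18 * -sqrt(3)/2 = -9*sqrt(3)
z = -9 - 9*sqrt(3)i


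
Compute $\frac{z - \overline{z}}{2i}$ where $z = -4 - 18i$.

z - conjugate(z) = 2bi
(z - conjugate(z))/(2i) = 2bi/(2i) = b = -18


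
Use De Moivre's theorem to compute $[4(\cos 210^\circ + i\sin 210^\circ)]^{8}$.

By De Moivre: z^n = r^n(cos(nθ) + i sin(nθ))
= 4^8(cos(8*210°) + i sin(8*210°))
= 65536(cos 240° + i sin 240°)
= -32768 - 32768*sqrt(3)i


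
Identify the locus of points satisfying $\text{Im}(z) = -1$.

Im(z) = y where z = x + yi; the equation y = -1 is satisfied by all points with that y-coordinate
Locus: Horizontal line y = -1


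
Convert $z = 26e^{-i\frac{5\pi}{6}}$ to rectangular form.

a = r cos θ = 26 * -sqrt(3)/2 = -13*sqrt(3)
b = r sin θ = 26 * -1/2 = -13
z = -13*sqrt(3) - 13i


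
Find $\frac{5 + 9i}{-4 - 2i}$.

Multiply numerator and denominator by conjugate (-4 + 2i):
= (5 + 9i)(-4 + 2i) / ((-4)^2 + (-2)^2)
= (-38 - 26i) / 20
Divide through by 2: (-19 - 13i) / 10
= -19/10 - (13/10)i


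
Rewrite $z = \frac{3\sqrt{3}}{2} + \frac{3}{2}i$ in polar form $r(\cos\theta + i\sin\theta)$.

r = |z| = sqrt(a^2 + b^2) = sqrt((3*sqrt(3)/2)^2 + (3/2)^2) = sqrt(27/4 + 9/4) = sqrt(9) = 3
θ = arctan(b/a) = arctan(1.5/2.5981) (quadrant-adjusted) = 30°
z = 3(cos 30° + i sin 30°)


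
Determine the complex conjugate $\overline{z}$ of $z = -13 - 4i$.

If z = a + bi, then conjugate(z) = a - bi
conjugate(-13 - 4i) = -13 + 4i


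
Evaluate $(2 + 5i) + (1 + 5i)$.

(2 + 1) + (5 + 5)i = 3 + 10i


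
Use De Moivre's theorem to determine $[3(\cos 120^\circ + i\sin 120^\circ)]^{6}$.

By De Moivre: z^n = r^n(cos(nθ) + i sin(nθ))
= 3^6(cos(6*120°) + i sin(6*120°))
= 729(cos 0° + i sin 0°)
= 729


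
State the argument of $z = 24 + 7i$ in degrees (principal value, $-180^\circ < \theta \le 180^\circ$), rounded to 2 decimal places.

θ = arctan(b/a) = arctan(7/24) (quadrant-adjusted) = 16.26°


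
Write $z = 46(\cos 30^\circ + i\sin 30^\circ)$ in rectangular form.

a = r cos θ = 46 * sqrt(3)/2 = 23*sqrt(3)
b = r sin θ = 46 * 1/2 = 23
z = 23*sqrt(3) + 23i


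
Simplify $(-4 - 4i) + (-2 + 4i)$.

(-4 + (-2)) + (-4 + 4)i = -6


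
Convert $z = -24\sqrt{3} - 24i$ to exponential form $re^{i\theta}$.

r = |z| = sqrt((-24*sqrt(3))^2 + (-24)^2) = sqrt(1728 + 576) = sqrt(2304) = 48
θ = arctan(b/a) = arctan(-24/-41.5692) (quadrant-adjusted) = 210° = 7π/6
z = 48e^(i*7π/6)


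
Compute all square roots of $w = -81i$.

|w| = 81, arg(w) = 270°
Root modulus = 81^(1/2) = 9
Root arguments: θ_k = (270° + 360°k)/2 for k = 0, 1, ..., 1
Roots: -9*sqrt(2)/2 + (9*sqrt(2)/2)i, 9*sqrt(2)/2 - (9*sqrt(2)/2)i


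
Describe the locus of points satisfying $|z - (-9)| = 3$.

|z - z0| = r describes a circle centered at z0 with radius r
Here z0 = -9 and r = 3
Locus: Circle centered at (-9, 0) with radius 3


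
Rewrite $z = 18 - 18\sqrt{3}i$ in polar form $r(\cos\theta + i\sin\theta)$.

r = |z| = sqrt(a^2 + b^2) = sqrt((18)^2 + (-18*sqrt(3))^2) = sqrt(324 + 972) = sqrt(1296) = 36
θ = arctan(b/a) = arctan(-31.1769/18) (quadrant-adjusted) = 300°
z = 36(cos 300° + i sin 300°)


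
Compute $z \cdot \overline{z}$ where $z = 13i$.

z * conjugate(z) = |z|^2 = a^2 + b^2
= 0^2 + 13^2 = 169


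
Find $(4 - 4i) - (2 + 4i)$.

(4 - 2) + (-4 - 4)i = 2 - 8i


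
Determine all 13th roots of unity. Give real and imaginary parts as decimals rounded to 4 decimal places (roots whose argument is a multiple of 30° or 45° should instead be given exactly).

ω_k = e^(2πik/13) = cos(2πk/13) + i sin(2πk/13) for k = 0, 1, ..., 12
Roots: 1, 0.8855 + 0.4647i, 0.5681 + 0.8230i, 0.1205 + 0.9927i, -0.3546 + 0.9350i, -0.7485 + 0.6631i, -0.9709 + 0.2393i, -0.9709 - 0.2393i, -0.7485 - 0.6631i, -0.3546 - 0.9350i, 0.1205 - 0.9927i, 0.5681 - 0.8230i, 0.8855 - 0.4647i


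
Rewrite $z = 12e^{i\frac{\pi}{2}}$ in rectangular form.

a = r cos θ = 12 * 0 = 0
b = r sin θ = 12 * 1 = 12
z = 12i


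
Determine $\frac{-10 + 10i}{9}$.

Divisor is real, so divide each part by 9:
= -10/9 + (10/9)i


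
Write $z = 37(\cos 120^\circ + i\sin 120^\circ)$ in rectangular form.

a = r cos θ = 37 * -1/2 = -37/2
b = r sin θ = 37 * sqrt(3)/2 = 37*sqrt(3)/2
z = -37/2 + (37*sqrt(3)/2)i


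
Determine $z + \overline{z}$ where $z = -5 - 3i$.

z + conjugate(z) = (a + bi) + (a - bi) = 2a
= 2 * (-5) = -10


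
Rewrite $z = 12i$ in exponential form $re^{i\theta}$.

r = |z| = sqrt((0)^2 + (12)^2) = sqrt(0 + 144) = sqrt(144) = 12
a = 0 and b > 0, so z lies on the positive imaginary axis: θ = 90° = π/2
z = 12e^(i*π/2)


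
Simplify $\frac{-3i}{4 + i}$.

Multiply numerator and denominator by conjugate (4 - i):
= (-3i)(4 - i) / (4^2 + 1^2)
= (-3 - 12i) / 17
= -3/17 - (12/17)i


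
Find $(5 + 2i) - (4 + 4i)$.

(5 - 4) + (2 - 4)i = 1 - 2i


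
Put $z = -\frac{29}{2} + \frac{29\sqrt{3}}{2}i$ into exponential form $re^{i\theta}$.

r = |z| = sqrt((-29/2)^2 + (29*sqrt(3)/2)^2) = sqrt(841/4 + 2523/4) = sqrt(841) = 29
θ = arctan(b/a) = arctan(25.1147/-14.5) (quadrant-adjusted) = 120° = 2π/3
z = 29e^(i*2π/3)


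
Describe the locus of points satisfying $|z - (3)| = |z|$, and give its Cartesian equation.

|z - z1| = |z - z2| means z is equidistant from z1 and z2,
i.e. the perpendicular bisector of the segment from (3, 0) to (0, 0) (midpoint (3/2, 0)).
With z = x + yi, square both sides:
(x - 3)^2 + (y - 0)^2 = (x - 0)^2 + (y - 0)^2
The x^2 and y^2 terms cancel: -6x + 0y = 0 - 9 = -9
Simplify: x = 3/2
Locus: Perpendicular bisector of the segment from (3, 0) to (0, 0): the line x = 3/2


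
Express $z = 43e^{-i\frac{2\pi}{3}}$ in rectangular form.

a = r cos θ = 43 * -1/2 = -43/2
b = r sin θ = 43 * -sqrt(3)/2 = -43*sqrt(3)/2
z = -43/2 - (43*sqrt(3)/2)i


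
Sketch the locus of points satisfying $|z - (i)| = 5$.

|z - z0| = r describes a circle centered at z0 with radius r
Here z0 = i and r = 5
Locus: Circle centered at (0, 1) with radius 5


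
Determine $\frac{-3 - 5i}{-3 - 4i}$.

Multiply numerator and denominator by conjugate (-3 + 4i):
= (-3 - 5i)(-3 + 4i) / ((-3)^2 + (-4)^2)
= (29 + 3i) / 25
= 29/25 + (3/25)i


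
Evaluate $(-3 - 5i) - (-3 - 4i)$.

(-3 - (-3)) + (-5 - (-4))i = -i


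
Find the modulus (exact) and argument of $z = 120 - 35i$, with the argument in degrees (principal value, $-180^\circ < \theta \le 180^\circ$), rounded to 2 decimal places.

|z| = sqrt(120^2 + (-35)^2) = 125
arg(z) = arctan(b/a) = arctan(-35/120) (quadrant-adjusted) = -16.26°


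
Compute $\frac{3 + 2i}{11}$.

Divisor is real, so divide each part by 11:
= 3/11 + (2/11)i


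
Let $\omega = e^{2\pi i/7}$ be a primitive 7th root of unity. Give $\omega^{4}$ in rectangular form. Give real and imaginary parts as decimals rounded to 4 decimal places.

ω^4 = e^(2πi·4/7) = e^(i·8π/7)
= cos(8π/7) + i sin(8π/7)
= -0.9010 - 0.4339i


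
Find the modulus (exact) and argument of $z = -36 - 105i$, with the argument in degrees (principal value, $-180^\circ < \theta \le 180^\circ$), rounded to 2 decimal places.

|z| = sqrt((-36)^2 + (-105)^2) = 111
arg(z) = arctan(b/a) = arctan(-105/-36) (quadrant-adjusted) = -108.92°


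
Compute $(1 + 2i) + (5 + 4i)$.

(1 + 5) + (2 + 4)i = 6 + 6i


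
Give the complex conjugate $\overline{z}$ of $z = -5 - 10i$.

If z = a + bi, then conjugate(z) = a - bi
conjugate(-5 - 10i) = -5 + 10i


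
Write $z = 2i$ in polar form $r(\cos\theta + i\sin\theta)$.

r = |z| = sqrt(a^2 + b^2) = sqrt((0)^2 + (2)^2) = sqrt(0 + 4) = sqrt(4) = 2
a = 0 and b > 0, so z lies on the positive imaginary axis: θ = 90°
z = 2(cos 90° + i sin 90°)


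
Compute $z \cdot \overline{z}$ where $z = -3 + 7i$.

z * conjugate(z) = |z|^2 = a^2 + b^2
= (-3)^2 + 7^2 = 58


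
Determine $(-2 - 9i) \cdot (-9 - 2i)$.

(a1*a2 - b1*b2) + (a1*b2 + b1*a2)i
= (18 - 18) + (4 + 81)i
= 85i


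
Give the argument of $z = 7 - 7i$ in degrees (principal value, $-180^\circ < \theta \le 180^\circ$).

θ = arctan(b/a) = arctan(-7/7) (quadrant-adjusted) = -45°


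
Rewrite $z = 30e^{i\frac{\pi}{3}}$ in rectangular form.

a = r cos θ = 30 * 1/2 = 15
b = r sin θ = 30 * sqrt(3)/2 = 15*sqrt(3)
z = 15 + 15*sqrt(3)i


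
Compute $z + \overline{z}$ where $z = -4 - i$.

z + conjugate(z) = (a + bi) + (a - bi) = 2a
= 2 * (-4) = -8


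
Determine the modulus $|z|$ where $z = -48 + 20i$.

|z| = sqrt(a^2 + b^2) = sqrt((-48)^2 + 20^2) = sqrt(2704) = 52


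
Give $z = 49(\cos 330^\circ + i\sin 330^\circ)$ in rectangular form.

a = r cos θ = 49 * sqrt(3)/2 = 49*sqrt(3)/2
b = r sin θ = 49 * -1/2 = -49/2
z = 49*sqrt(3)/2 - (49/2)i


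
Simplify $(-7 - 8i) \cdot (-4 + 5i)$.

(a1*a2 - b1*b2) + (a1*b2 + b1*a2)i
= (28 - (-40)) + (-35 + 32)i
= 68 - 3i


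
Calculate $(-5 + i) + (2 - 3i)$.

(-5 + 2) + (1 + (-3))i = -3 - 2i


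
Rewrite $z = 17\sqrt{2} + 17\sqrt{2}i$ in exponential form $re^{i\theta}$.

r = |z| = sqrt((17*sqrt(2))^2 + (17*sqrt(2))^2) = sqrt(578 + 578) = sqrt(1156) = 34
θ = arctan(b/a) = arctan(24.0416/24.0416) (quadrant-adjusted) = 45° = π/4
z = 34e^(i*π/4)


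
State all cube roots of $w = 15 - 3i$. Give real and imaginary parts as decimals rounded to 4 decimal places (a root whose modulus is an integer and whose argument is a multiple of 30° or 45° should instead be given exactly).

|w| = sqrt(234) ≈ 15.297059, arg(w) ≈ 348.690068°
Root modulus = sqrt(234)^(1/3) ≈ 2.482386
Root arguments: θ_k = (arg(w) + 360°k)/3 for k = 0, 1, ..., 2
Compute each root as (root modulus)(cos θ_k + i sin θ_k) using full-precision intermediates, then round to 4 decimal places.
Roots: -1.0972 + 2.2268i, -1.3799 - 2.0635i, 2.4770 - 0.1632i


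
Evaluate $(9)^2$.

(a + bi)^2 = a^2 - b^2 + 2abi
= 9^2 - 0^2 + 2*9*0i
= 81


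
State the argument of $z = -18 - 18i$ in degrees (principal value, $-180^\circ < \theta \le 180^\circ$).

θ = arctan(b/a) = arctan(-18/-18) (quadrant-adjusted) = -135°


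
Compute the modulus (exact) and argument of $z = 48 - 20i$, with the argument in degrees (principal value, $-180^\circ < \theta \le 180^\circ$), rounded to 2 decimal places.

|z| = sqrt(48^2 + (-20)^2) = 52
arg(z) = arctan(b/a) = arctan(-20/48) (quadrant-adjusted) = -22.62°


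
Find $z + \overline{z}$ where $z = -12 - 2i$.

z + conjugate(z) = (a + bi) + (a - bi) = 2a
= 2 * (-12) = -24


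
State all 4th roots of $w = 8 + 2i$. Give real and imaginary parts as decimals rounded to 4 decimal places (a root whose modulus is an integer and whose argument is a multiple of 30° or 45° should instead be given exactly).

|w| = sqrt(68) ≈ 8.246211, arg(w) ≈ 14.036243°
Root modulus = sqrt(68)^(1/4) ≈ 1.694586
Root arguments: θ_k = (arg(w) + 360°k)/4 for k = 0, 1, ..., 3
Compute each root as (root modulus)(cos θ_k + i sin θ_k) using full-precision intermediates, then round to 4 decimal places.
Roots: 1.6914 + 0.1037i, -0.1037 + 1.6914i, -1.6914 - 0.1037i, 0.1037 - 1.6914i


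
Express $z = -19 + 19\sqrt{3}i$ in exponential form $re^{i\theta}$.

r = |z| = sqrt((-19)^2 + (19*sqrt(3))^2) = sqrt(361 + 1083) = sqrt(1444) = 38
θ = arctan(b/a) = arctan(32.909/-19) (quadrant-adjusted) = 120° = 2π/3
z = 38e^(i*2π/3)


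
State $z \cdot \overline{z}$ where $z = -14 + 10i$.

z * conjugate(z) = |z|^2 = a^2 + b^2
= (-14)^2 + 10^2 = 296


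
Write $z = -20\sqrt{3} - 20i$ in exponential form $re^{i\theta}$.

r = |z| = sqrt((-20*sqrt(3))^2 + (-20)^2) = sqrt(1200 + 400) = sqrt(1600) = 40
θ = arctan(b/a) = arctan(-20/-34.641) (quadrant-adjusted) = -150° = -5π/6
z = 40e^(-i*5π/6)


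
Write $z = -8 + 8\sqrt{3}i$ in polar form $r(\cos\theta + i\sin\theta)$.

r = |z| = sqrt(a^2 + b^2) = sqrt((-8)^2 + (8*sqrt(3))^2) = sqrt(64 + 192) = sqrt(256) = 16
θ = arctan(b/a) = arctan(13.8564/-8) (quadrant-adjusted) = 120°
z = 16(cos 120° + i sin 120°)


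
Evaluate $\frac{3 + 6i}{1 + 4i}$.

Multiply numerator and denominator by conjugate (1 - 4i):
= (3 + 6i)(1 - 4i) / (1^2 + 4^2)
= (27 - 6i) / 17
= 27/17 - (6/17)i


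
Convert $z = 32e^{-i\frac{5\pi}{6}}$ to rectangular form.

a = r cos θ = 32 * -sqrt(3)/2 = -16*sqrt(3)
b = r sin θ = 32 * -1/2 = -16
z = -16*sqrt(3) - 16i


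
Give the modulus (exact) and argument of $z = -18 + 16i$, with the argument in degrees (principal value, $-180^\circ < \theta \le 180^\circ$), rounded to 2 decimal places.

|z| = sqrt((-18)^2 + 16^2) = sqrt(580)
arg(z) = arctan(b/a) = arctan(16/-18) (quadrant-adjusted) = 138.37°


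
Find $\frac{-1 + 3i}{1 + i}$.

Multiply numerator and denominator by conjugate (1 - i):
= (-1 + 3i)(1 - i) / (1^2 + 1^2)
= (2 + 4i) / 2
= 1 + 2i


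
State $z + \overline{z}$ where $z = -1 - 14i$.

z + conjugate(z) = (a + bi) + (a - bi) = 2a
= 2 * (-1) = -2


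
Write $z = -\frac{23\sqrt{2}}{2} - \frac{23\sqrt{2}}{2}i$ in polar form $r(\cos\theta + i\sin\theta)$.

r = |z| = sqrt(a^2 + b^2) = sqrt((-23*sqrt(2)/2)^2 + (-23*sqrt(2)/2)^2) = sqrt(529/2 + 529/2) = sqrt(529) = 23
θ = arctan(b/a) = arctan(-16.2635/-16.2635) (quadrant-adjusted) = 225°
z = 23(cos 225° + i sin 225°)


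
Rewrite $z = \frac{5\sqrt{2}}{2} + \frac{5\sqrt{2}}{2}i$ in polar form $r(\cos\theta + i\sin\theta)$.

r = |z| = sqrt(a^2 + b^2) = sqrt((5*sqrt(2)/2)^2 + (5*sqrt(2)/2)^2) = sqrt(25/2 + 25/2) = sqrt(25) = 5
θ = arctan(b/a) = arctan(3.5355/3.5355) (quadrant-adjusted) = 45°
z = 5(cos 45° + i sin 45°)


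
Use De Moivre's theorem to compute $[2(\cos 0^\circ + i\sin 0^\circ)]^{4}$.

By De Moivre: z^n = r^n(cos(nθ) + i sin(nθ))
= 2^4(cos(4*0°) + i sin(4*0°))
= 16(cos 0° + i sin 0°)
= 16


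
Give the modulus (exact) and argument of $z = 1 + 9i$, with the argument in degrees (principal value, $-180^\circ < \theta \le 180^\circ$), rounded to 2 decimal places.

|z| = sqrt(1^2 + 9^2) = sqrt(82)
arg(z) = arctan(b/a) = arctan(9/1) (quadrant-adjusted) = 83.66°


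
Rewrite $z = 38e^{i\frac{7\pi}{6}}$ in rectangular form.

a = r cos θ = 38 * -sqrt(3)/2 = -19*sqrt(3)
b = r sin θ = 38 * -1/2 = -19
z = -19*sqrt(3) - 19i


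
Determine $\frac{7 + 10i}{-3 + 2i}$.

Multiply numerator and denominator by conjugate (-3 - 2i):
= (7 + 10i)(-3 - 2i) / ((-3)^2 + 2^2)
= (-1 - 44i) / 13
= -1/13 - (44/13)i


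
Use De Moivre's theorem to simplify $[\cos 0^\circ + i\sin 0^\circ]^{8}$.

By De Moivre: z^n = r^n(cos(nθ) + i sin(nθ))
= 1^8(cos(8*0°) + i sin(8*0°))
= 1(cos 0° + i sin 0°)
= 1


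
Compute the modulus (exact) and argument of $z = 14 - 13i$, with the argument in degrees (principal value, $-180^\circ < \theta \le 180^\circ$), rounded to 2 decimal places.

|z| = sqrt(14^2 + (-13)^2) = sqrt(365)
arg(z) = arctan(b/a) = arctan(-13/14) (quadrant-adjusted) = -42.88°


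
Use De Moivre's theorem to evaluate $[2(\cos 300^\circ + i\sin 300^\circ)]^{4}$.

By De Moivre: z^n = r^n(cos(nθ) + i sin(nθ))
= 2^4(cos(4*300°) + i sin(4*300°))
= 16(cos 120° + i sin 120°)
= -8 + 8*sqrt(3)i


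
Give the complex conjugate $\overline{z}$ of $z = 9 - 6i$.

If z = a + bi, then conjugate(z) = a - bi
conjugate(9 - 6i) = 9 + 6i


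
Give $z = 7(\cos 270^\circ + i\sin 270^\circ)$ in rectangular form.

a = r cos θ = 7 * 0 = 0
b = r sin θ = 7 * -1 = -7
z = -7i


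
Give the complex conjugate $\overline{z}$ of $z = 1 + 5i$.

If z = a + bi, then conjugate(z) = a - bi
conjugate(1 + 5i) = 1 - 5i


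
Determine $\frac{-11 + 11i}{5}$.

Divisor is real, so divide each part by 5:
= -11/5 + (11/5)i


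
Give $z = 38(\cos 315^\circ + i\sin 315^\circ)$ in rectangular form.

a = r cos θ = 38 * sqrt(2)/2 = 19*sqrt(2)
b = r sin θ = 38 * -sqrt(2)/2 = -19*sqrt(2)
z = 19*sqrt(2) - 19*sqrt(2)i


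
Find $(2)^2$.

(a + bi)^2 = a^2 - b^2 + 2abi
= 2^2 - 0^2 + 2*2*0i
= 4


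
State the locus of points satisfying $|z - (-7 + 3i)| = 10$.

|z - z0| = r describes a circle centered at z0 with radius r
Here z0 = -7 + 3i and r = 10
Locus: Circle centered at (-7, 3) with radius 10


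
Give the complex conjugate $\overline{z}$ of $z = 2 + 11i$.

If z = a + bi, then conjugate(z) = a - bi
conjugate(2 + 11i) = 2 - 11i


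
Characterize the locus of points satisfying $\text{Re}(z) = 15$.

Re(z) = x where z = x + yi; the equation x = 15 is satisfied by all points with that x-coordinate
Locus: Vertical line x = 15


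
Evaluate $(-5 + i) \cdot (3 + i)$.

(a1*a2 - b1*b2) + (a1*b2 + b1*a2)i
= (-15 - 1) + (-5 + 3)i
= -16 - 2i


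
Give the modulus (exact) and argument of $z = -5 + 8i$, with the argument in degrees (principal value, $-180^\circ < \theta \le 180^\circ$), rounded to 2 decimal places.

|z| = sqrt((-5)^2 + 8^2) = sqrt(89)
arg(z) = arctan(b/a) = arctan(8/-5) (quadrant-adjusted) = 122.01°


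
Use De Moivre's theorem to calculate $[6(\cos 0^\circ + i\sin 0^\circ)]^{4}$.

By De Moivre: z^n = r^n(cos(nθ) + i sin(nθ))
= 6^4(cos(4*0°) + i sin(4*0°))
= 1296(cos 0° + i sin 0°)
= 1296


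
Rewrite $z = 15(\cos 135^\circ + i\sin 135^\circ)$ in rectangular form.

a = r cos θ = 15 * -sqrt(2)/2 = -15*sqrt(2)/2
b = r sin θ = 15 * sqrt(2)/2 = 15*sqrt(2)/2
z = -15*sqrt(2)/2 + (15*sqrt(2)/2)i


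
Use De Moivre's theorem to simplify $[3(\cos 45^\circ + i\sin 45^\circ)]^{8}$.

By De Moivre: z^n = r^n(cos(nθ) + i sin(nθ))
= 3^8(cos(8*45°) + i sin(8*45°))
= 6561(cos 0° + i sin 0°)
= 6561


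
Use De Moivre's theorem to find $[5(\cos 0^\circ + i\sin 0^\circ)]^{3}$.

By De Moivre: z^n = r^n(cos(nθ) + i sin(nθ))
= 5^3(cos(3*0°) + i sin(3*0°))
= 125(cos 0° + i sin 0°)
= 125


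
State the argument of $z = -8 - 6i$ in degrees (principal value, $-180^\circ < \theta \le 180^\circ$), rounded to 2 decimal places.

θ = arctan(b/a) = arctan(-6/-8) (quadrant-adjusted) = -143.13°


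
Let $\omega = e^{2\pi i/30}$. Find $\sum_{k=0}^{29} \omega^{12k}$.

Let ζ = ω^12 = e^(2πi·12/30). Since 30 ∤ 12, ζ ≠ 1.
Sum = Σ_{k=0}^{29} ζ^k = (ζ^30 - 1)/(ζ - 1) = (ω^{12·30} - 1)/(ζ - 1) = (1 - 1)/(ζ - 1) = 0


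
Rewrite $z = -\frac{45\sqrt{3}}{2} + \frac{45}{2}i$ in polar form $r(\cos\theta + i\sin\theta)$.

r = |z| = sqrt(a^2 + b^2) = sqrt((-45*sqrt(3)/2)^2 + (45/2)^2) = sqrt(6075/4 + 2025/4) = sqrt(2025) = 45
θ = arctan(b/a) = arctan(22.5/-38.9711) (quadrant-adjusted) = 150°
z = 45(cos 150° + i sin 150°)


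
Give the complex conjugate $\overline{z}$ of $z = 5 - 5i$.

If z = a + bi, then conjugate(z) = a - bi
conjugate(5 - 5i) = 5 + 5i


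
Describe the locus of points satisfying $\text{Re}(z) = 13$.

Re(z) = x where z = x + yi; the equation x = 13 is satisfied by all points with that x-coordinate
Locus: Vertical line x = 13


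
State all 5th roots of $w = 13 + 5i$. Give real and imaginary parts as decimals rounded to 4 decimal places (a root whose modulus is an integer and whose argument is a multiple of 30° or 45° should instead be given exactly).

|w| = sqrt(194) ≈ 13.928388, arg(w) ≈ 21.037511°
Root modulus = sqrt(194)^(1/5) ≈ 1.693480
Root arguments: θ_k = (arg(w) + 360°k)/5 for k = 0, 1, ..., 4
Compute each root as (root modulus)(cos θ_k + i sin θ_k) using full-precision intermediates, then round to 4 decimal places.
Roots: 1.6889 + 0.1242i, 0.4037 + 1.6446i, -1.4394 + 0.8922i, -1.2933 - 1.0932i, 0.6401 - 1.5679i


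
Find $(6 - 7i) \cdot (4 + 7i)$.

(a1*a2 - b1*b2) + (a1*b2 + b1*a2)i
= (24 - (-49)) + (42 + (-28))i
= 73 + 14i


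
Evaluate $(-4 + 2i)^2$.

(a + bi)^2 = a^2 - b^2 + 2abi
= (-4)^2 - 2^2 + 2*(-4)*2i
= 12 - 16i


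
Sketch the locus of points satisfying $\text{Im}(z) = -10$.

Im(z) = y where z = x + yi; the equation y = -10 is satisfied by all points with that y-coordinate
Locus: Horizontal line y = -10


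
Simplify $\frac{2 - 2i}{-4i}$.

Multiply numerator and denominator by conjugate (4i):
= (2 - 2i)(4i) / (0^2 + (-4)^2)
= (8 + 8i) / 16
Divide through by 8: (1 + i) / 2
= 1/2 + (1/2)i


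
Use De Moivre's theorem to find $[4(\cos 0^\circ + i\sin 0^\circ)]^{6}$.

By De Moivre: z^n = r^n(cos(nθ) + i sin(nθ))
= 4^6(cos(6*0°) + i sin(6*0°))
= 4096(cos 0° + i sin 0°)
= 4096


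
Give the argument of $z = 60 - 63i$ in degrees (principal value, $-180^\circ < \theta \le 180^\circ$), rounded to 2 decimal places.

θ = arctan(b/a) = arctan(-63/60) (quadrant-adjusted) = -46.40°


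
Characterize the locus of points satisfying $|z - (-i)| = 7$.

|z - z0| = r describes a circle centered at z0 with radius r
Here z0 = -i and r = 7
Locus: Circle centered at (0, -1) with radius 7


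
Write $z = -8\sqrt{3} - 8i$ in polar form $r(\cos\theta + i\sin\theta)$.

r = |z| = sqrt(a^2 + b^2) = sqrt((-8*sqrt(3))^2 + (-8)^2) = sqrt(192 + 64) = sqrt(256) = 16
θ = arctan(b/a) = arctan(-8/-13.8564) (quadrant-adjusted) = 210°
z = 16(cos 210° + i sin 210°)


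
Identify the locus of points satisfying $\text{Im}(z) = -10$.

Im(z) = y where z = x + yi; the equation y = -10 is satisfied by all points with that y-coordinate
Locus: Horizontal line y = -10


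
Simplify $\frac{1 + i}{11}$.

Divisor is real, so divide each part by 11:
= 1/11 + (1/11)i


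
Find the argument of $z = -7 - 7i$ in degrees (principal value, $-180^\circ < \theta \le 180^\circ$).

θ = arctan(b/a) = arctan(-7/-7) (quadrant-adjusted) = -135°


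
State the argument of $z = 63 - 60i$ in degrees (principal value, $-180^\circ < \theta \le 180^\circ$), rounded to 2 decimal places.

θ = arctan(b/a) = arctan(-60/63) (quadrant-adjusted) = -43.60°


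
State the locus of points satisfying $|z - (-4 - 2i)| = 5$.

|z - z0| = r describes a circle centered at z0 with radius r
Here z0 = -4 - 2i and r = 5
Locus: Circle centered at (-4, -2) with radius 5


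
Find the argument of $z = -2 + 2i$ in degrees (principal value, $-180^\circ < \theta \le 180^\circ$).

θ = arctan(b/a) = arctan(2/-2) (quadrant-adjusted) = 135°


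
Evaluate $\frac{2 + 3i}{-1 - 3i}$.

Multiply numerator and denominator by conjugate (-1 + 3i):
= (2 + 3i)(-1 + 3i) / ((-1)^2 + (-3)^2)
= (-11 + 3i) / 10
= -11/10 + (3/10)i


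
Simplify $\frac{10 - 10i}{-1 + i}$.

Multiply numerator and denominator by conjugate (-1 - i):
= (10 - 10i)(-1 - i) / ((-1)^2 + 1^2)
= (-20) / 2
= -10


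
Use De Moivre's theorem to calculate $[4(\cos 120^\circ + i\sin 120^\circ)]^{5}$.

By De Moivre: z^n = r^n(cos(nθ) + i sin(nθ))
= 4^5(cos(5*120°) + i sin(5*120°))
= 1024(cos 240° + i sin 240°)
= -512 - 512*sqrt(3)i


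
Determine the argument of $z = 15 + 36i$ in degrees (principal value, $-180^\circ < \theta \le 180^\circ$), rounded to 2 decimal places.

θ = arctan(b/a) = arctan(36/15) (quadrant-adjusted) = 67.38°


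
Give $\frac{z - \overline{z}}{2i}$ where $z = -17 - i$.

z - conjugate(z) = 2bi
(z - conjugate(z))/(2i) = 2bi/(2i) = b = -1


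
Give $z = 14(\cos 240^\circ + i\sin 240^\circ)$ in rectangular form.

a = r cos θ = 14 * -1/2 = -7
b = r sin θ = 14 * -sqrt(3)/2 = -7*sqrt(3)
z = -7 - 7*sqrt(3)i


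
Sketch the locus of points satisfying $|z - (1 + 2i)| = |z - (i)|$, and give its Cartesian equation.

|z - z1| = |z - z2| means z is equidistant from z1 and z2,
i.e. the perpendicular bisector of the segment from (1, 2) to (0, 1) (midpoint (1/2, 3/2)).
With z = x + yi, square both sides:
(x - 1)^2 + (y - 2)^2 = (x - 0)^2 + (y - 1)^2
The x^2 and y^2 terms cancel: -2x + (-2)y = 1 - 5 = -4
Simplify: x + y = 2
Locus: Perpendicular bisector of the segment from (1, 2) to (0, 1): the line x + y = 2


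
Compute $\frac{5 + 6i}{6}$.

Divisor is real, so divide each part by 6:
= 5/6 + i


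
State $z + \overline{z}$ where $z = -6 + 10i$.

z + conjugate(z) = (a + bi) + (a - bi) = 2a
= 2 * (-6) = -12


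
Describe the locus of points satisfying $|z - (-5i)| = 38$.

|z - z0| = r describes a circle centered at z0 with radius r
Here z0 = -5i and r = 38
Locus: Circle centered at (0, -5) with radius 38


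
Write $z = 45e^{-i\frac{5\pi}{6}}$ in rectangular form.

a = r cos θ = 45 * -sqrt(3)/2 = -45*sqrt(3)/2
b = r sin θ = 45 * -1/2 = -45/2
z = -45*sqrt(3)/2 - (45/2)i


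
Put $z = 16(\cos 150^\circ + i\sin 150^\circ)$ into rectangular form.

a = r cos θ = 16 * -sqrt(3)/2 = -8*sqrt(3)
b = r sin θ = 16 * 1/2 = 8
z = -8*sqrt(3) + 8i


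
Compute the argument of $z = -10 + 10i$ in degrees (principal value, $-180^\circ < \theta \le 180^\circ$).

θ = arctan(b/a) = arctan(10/-10) (quadrant-adjusted) = 135°


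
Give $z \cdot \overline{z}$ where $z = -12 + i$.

z * conjugate(z) = |z|^2 = a^2 + b^2
= (-12)^2 + 1^2 = 145


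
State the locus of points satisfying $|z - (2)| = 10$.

|z - z0| = r describes a circle centered at z0 with radius r
Here z0 = 2 and r = 10
Locus: Circle centered at (2, 0) with radius 10


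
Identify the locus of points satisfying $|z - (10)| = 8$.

|z - z0| = r describes a circle centered at z0 with radius r
Here z0 = 10 and r = 8
Locus: Circle centered at (10, 0) with radius 8


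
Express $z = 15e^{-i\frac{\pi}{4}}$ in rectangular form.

a = r cos θ = 15 * sqrt(2)/2 = 15*sqrt(2)/2
b = r sin θ = 15 * -sqrt(2)/2 = -15*sqrt(2)/2
z = 15*sqrt(2)/2 - (15*sqrt(2)/2)i


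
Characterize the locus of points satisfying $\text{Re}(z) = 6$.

Re(z) = x where z = x + yi; the equation x = 6 is satisfied by all points with that x-coordinate
Locus: Vertical line x = 6


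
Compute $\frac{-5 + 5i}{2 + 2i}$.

Multiply numerator and denominator by conjugate (2 - 2i):
= (-5 + 5i)(2 - 2i) / (2^2 + 2^2)
= (20i) / 8
Divide through by 4: (5i) / 2
= 0 + (5/2)i


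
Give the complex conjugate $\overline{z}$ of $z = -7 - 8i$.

If z = a + bi, then conjugate(z) = a - bi
conjugate(-7 - 8i) = -7 + 8i


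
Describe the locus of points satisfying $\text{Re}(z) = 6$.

Re(z) = x where z = x + yi; the equation x = 6 is satisfied by all points with that x-coordinate
Locus: Vertical line x = 6


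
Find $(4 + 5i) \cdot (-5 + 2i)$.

(a1*a2 - b1*b2) + (a1*b2 + b1*a2)i
= (-20 - 10) + (8 + (-25))i
= -30 - 17i


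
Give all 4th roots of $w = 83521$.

|w| = 83521, arg(w) = 0°
Root modulus = 83521^(1/4) = 17
Root arguments: θ_k = (0° + 360°k)/4 for k = 0, 1, ..., 3
Roots: 17, 17i, -17, -17i


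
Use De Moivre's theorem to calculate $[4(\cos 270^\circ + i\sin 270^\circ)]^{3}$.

By De Moivre: z^n = r^n(cos(nθ) + i sin(nθ))
= 4^3(cos(3*270°) + i sin(3*270°))
= 64(cos 90° + i sin 90°)
= 64i


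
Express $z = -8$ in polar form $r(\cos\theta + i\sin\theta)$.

r = |z| = sqrt(a^2 + b^2) = sqrt((-8)^2 + (0)^2) = sqrt(64 + 0) = sqrt(64) = 8
b = 0 and a < 0, so z lies on the negative real axis: θ = 180°
z = 8(cos 180° + i sin 180°)


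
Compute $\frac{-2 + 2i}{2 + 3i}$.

Multiply numerator and denominator by conjugate (2 - 3i):
= (-2 + 2i)(2 - 3i) / (2^2 + 3^2)
= (2 + 10i) / 13
= 2/13 + (10/13)i


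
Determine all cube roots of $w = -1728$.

|w| = 1728, arg(w) = 180°
Root modulus = 1728^(1/3) = 12
Root arguments: θ_k = (180° + 360°k)/3 for k = 0, 1, ..., 2
Roots: 6 + 6*sqrt(3)i, -12, 6 - 6*sqrt(3)i


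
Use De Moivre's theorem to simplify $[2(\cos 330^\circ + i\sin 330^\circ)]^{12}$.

By De Moivre: z^n = r^n(cos(nθ) + i sin(nθ))
= 2^12(cos(12*330°) + i sin(12*330°))
= 4096(cos 0° + i sin 0°)
= 4096


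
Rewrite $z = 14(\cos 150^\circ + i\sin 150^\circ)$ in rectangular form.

a = r cos θ = 14 * -sqrt(3)/2 = -7*sqrt(3)
b = r sin θ = 14 * 1/2 = 7
z = -7*sqrt(3) + 7i


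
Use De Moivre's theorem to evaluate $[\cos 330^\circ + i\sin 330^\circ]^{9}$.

By De Moivre: z^n = r^n(cos(nθ) + i sin(nθ))
= 1^9(cos(9*330°) + i sin(9*330°))
= 1(cos 90° + i sin 90°)
= i


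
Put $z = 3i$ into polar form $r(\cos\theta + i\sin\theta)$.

r = |z| = sqrt(a^2 + b^2) = sqrt((0)^2 + (3)^2) = sqrt(0 + 9) = sqrt(9) = 3
a = 0 and b > 0, so z lies on the positive imaginary axis: θ = 90°
z = 3(cos 90° + i sin 90°)


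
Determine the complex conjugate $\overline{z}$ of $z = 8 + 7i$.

If z = a + bi, then conjugate(z) = a - bi
conjugate(8 + 7i) = 8 - 7i


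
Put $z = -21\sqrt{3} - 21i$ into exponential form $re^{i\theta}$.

r = |z| = sqrt((-21*sqrt(3))^2 + (-21)^2) = sqrt(1323 + 441) = sqrt(1764) = 42
θ = arctan(b/a) = arctan(-21/-36.3731) (quadrant-adjusted) = -150° = -5π/6
z = 42e^(-i*5π/6)


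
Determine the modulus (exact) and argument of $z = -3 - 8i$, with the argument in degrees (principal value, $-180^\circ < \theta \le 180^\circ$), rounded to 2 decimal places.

|z| = sqrt((-3)^2 + (-8)^2) = sqrt(73)
arg(z) = arctan(b/a) = arctan(-8/-3) (quadrant-adjusted) = -110.56°


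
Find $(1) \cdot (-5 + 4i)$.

(a1*a2 - b1*b2) + (a1*b2 + b1*a2)i
= (-5 - 0) + (4 + 0)i
= -5 + 4i


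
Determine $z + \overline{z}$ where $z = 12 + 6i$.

z + conjugate(z) = (a + bi) + (a - bi) = 2a
= 2 * 12 = 24


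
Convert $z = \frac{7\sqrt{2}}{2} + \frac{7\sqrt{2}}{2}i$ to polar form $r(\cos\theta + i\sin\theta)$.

r = |z| = sqrt(a^2 + b^2) = sqrt((7*sqrt(2)/2)^2 + (7*sqrt(2)/2)^2) = sqrt(49/2 + 49/2) = sqrt(49) = 7
θ = arctan(b/a) = arctan(4.9497/4.9497) (quadrant-adjusted) = 45°
z = 7(cos 45° + i sin 45°)


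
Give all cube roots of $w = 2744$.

|w| = 2744, arg(w) = 0°
Root modulus = 2744^(1/3) = 14
Root arguments: θ_k = (0° + 360°k)/3 for k = 0, 1, ..., 2
Roots: 14, -7 + 7*sqrt(3)i, -7 - 7*sqrt(3)i


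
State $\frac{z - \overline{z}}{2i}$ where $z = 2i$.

z - conjugate(z) = 2bi
(z - conjugate(z))/(2i) = 2bi/(2i) = b = 2


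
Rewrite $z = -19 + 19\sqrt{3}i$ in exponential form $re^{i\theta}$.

r = |z| = sqrt((-19)^2 + (19*sqrt(3))^2) = sqrt(361 + 1083) = sqrt(1444) = 38
θ = arctan(b/a) = arctan(32.909/-19) (quadrant-adjusted) = 120° = 2π/3
z = 38e^(i*2π/3)


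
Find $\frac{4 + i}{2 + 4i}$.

Multiply numerator and denominator by conjugate (2 - 4i):
= (4 + i)(2 - 4i) / (2^2 + 4^2)
= (12 - 14i) / 20
Divide through by 2: (6 - 7i) / 10
= 3/5 - (7/10)i


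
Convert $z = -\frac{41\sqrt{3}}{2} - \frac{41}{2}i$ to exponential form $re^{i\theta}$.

r = |z| = sqrt((-41*sqrt(3)/2)^2 + (-41/2)^2) = sqrt(5043/4 + 1681/4) = sqrt(1681) = 41
θ = arctan(b/a) = arctan(-20.5/-35.507) (quadrant-adjusted) = 210° = 7π/6
z = 41e^(i*7π/6)


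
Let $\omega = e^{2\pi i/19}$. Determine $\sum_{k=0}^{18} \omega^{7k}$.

Let ζ = ω^7 = e^(2πi·7/19). Since 19 ∤ 7, ζ ≠ 1.
Sum = Σ_{k=0}^{18} ζ^k = (ζ^19 - 1)/(ζ - 1) = (ω^{7·19} - 1)/(ζ - 1) = (1 - 1)/(ζ - 1) = 0


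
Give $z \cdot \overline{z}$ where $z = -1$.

z * conjugate(z) = |z|^2 = a^2 + b^2
= (-1)^2 + 0^2 = 1


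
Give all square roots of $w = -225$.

|w| = 225, arg(w) = 180°
Root modulus = 225^(1/2) = 15
Root arguments: θ_k = (180° + 360°k)/2 for k = 0, 1, ..., 1
Roots: 15i, -15i


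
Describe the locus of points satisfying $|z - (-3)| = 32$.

|z - z0| = r describes a circle centered at z0 with radius r
Here z0 = -3 and r = 32
Locus: Circle centered at (-3, 0) with radius 32


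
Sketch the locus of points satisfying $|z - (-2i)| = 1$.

|z - z0| = r describes a circle centered at z0 with radius r
Here z0 = -2i and r = 1
Locus: Circle centered at (0, -2) with radius 1


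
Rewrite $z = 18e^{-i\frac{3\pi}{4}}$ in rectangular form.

a = r cos θ = 18 * -sqrt(2)/2 = -9*sqrt(2)
b = r sin θ = 18 * -sqrt(2)/2 = -9*sqrt(2)
z = -9*sqrt(2) - 9*sqrt(2)i


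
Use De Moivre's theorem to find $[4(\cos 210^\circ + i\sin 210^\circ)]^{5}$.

By De Moivre: z^n = r^n(cos(nθ) + i sin(nθ))
= 4^5(cos(5*210°) + i sin(5*210°))
= 1024(cos 330° + i sin 330°)
= 512*sqrt(3) - 512i


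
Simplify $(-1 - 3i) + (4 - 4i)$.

(-1 + 4) + (-3 + (-4))i = 3 - 7i


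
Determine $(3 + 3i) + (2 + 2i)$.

(3 + 2) + (3 + 2)i = 5 + 5i


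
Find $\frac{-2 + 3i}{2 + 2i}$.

Multiply numerator and denominator by conjugate (2 - 2i):
= (-2 + 3i)(2 - 2i) / (2^2 + 2^2)
= (2 + 10i) / 8
Divide through by 2: (1 + 5i) / 4
= 1/4 + (5/4)i


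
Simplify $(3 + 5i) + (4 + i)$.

(3 + 4) + (5 + 1)i = 7 + 6i


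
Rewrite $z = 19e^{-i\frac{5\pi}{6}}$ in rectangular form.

a = r cos θ = 19 * -sqrt(3)/2 = -19*sqrt(3)/2
b = r sin θ = 19 * -1/2 = -19/2
z = -19*sqrt(3)/2 - (19/2)i


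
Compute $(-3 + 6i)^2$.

(a + bi)^2 = a^2 - b^2 + 2abi
= (-3)^2 - 6^2 + 2*(-3)*6i
= -27 - 36i


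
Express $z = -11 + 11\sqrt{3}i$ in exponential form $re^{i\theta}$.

r = |z| = sqrt((-11)^2 + (11*sqrt(3))^2) = sqrt(121 + 363) = sqrt(484) = 22
θ = arctan(b/a) = arctan(19.0526/-11) (quadrant-adjusted) = 120° = 2π/3
z = 22e^(i*2π/3)


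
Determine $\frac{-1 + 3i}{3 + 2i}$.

Multiply numerator and denominator by conjugate (3 - 2i):
= (-1 + 3i)(3 - 2i) / (3^2 + 2^2)
= (3 + 11i) / 13
= 3/13 + (11/13)i


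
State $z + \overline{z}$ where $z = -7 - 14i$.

z + conjugate(z) = (a + bi) + (a - bi) = 2a
= 2 * (-7) = -14


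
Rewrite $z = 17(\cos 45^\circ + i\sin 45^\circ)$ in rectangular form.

a = r cos θ = 17 * sqrt(2)/2 = 17*sqrt(2)/2
b = r sin θ = 17 * sqrt(2)/2 = 17*sqrt(2)/2
z = 17*sqrt(2)/2 + (17*sqrt(2)/2)i


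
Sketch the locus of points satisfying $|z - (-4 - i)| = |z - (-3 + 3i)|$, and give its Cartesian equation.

|z - z1| = |z - z2| means z is equidistant from z1 and z2,
i.e. the perpendicular bisector of the segment from (-4, -1) to (-3, 3) (midpoint (-7/2, 1)).
With z = x + yi, square both sides:
(x - (-4))^2 + (y - (-1))^2 = (x - (-3))^2 + (y - 3)^2
The x^2 and y^2 terms cancel: 2x + 8y = 18 - 17 = 1
Simplify: 2x + 8y = 1
Locus: Perpendicular bisector of the segment from (-4, -1) to (-3, 3): the line 2x + 8y = 1
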